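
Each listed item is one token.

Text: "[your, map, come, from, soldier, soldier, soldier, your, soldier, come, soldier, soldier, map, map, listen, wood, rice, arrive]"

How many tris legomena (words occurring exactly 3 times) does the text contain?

Frequencies: soldier:6, map:3, your:2, come:2, from:1, listen:1, wood:1, rice:1, arrive:1
Words with frequency 3: map

1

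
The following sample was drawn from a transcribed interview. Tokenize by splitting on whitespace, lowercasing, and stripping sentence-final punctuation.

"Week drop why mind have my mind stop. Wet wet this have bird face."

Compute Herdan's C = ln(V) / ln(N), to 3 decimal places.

N = 14, V = 11.
ln(V) = 2.397895, ln(N) = 2.639057
C = 2.397895 / 2.639057 = 0.909

0.909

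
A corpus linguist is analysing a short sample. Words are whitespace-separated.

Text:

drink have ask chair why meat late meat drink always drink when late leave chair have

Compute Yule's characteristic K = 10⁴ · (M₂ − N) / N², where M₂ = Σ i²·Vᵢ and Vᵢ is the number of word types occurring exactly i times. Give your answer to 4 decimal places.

Frequencies: drink:3, have:2, chair:2, meat:2, late:2, ask:1, why:1, always:1, when:1, leave:1
N = 16. Frequency spectrum: V_1=5, V_2=4, V_3=1
M₂ = 1²·5 + 2²·4 + 3²·1 = 30
K = 10000 × (30 − 16) / 16² = 546.8750

546.8750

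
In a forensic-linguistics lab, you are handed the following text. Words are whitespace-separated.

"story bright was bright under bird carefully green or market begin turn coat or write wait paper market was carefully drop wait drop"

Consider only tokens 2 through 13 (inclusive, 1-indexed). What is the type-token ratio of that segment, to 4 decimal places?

0.9167

Segment tokens 2–13: bright, was, bright, under, bird, carefully, green, or, market, begin, turn, coat
Segment N = 12, segment V = 11.
TTR = 11 / 12 = 0.9167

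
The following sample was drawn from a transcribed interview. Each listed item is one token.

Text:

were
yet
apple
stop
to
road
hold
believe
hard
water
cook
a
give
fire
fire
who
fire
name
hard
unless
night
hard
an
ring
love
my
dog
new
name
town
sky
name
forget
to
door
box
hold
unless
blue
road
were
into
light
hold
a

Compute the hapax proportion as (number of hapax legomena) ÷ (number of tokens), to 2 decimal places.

0.51

Frequencies: hold:3, hard:3, fire:3, name:3, were:2, to:2, road:2, a:2, unless:2, yet:1, apple:1, stop:1, believe:1, water:1, cook:1, give:1, who:1, night:1, an:1, ring:1, … (12 more, each freq 1)
Hapax count = 23; token count = 45.
Ratio = 23 / 45 = 0.51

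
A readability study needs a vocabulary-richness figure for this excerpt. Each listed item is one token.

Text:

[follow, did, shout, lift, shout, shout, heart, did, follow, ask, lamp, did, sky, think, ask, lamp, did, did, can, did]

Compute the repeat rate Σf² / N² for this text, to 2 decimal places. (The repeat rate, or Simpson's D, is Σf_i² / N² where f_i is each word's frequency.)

Frequencies: did:6, shout:3, follow:2, ask:2, lamp:2, lift:1, heart:1, sky:1, think:1, can:1
Σf² = 62; N² = 400
Repeat rate = 62 / 400 = 0.16

0.16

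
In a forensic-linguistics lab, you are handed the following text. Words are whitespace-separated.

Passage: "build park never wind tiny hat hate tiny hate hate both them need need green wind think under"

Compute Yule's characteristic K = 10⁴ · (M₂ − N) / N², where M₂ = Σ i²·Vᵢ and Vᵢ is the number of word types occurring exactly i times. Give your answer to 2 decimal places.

Frequencies: hate:3, wind:2, tiny:2, need:2, build:1, park:1, never:1, hat:1, both:1, them:1, green:1, think:1, under:1
N = 18. Frequency spectrum: V_1=9, V_2=3, V_3=1
M₂ = 1²·9 + 2²·3 + 3²·1 = 30
K = 10000 × (30 − 18) / 18² = 370.37

370.37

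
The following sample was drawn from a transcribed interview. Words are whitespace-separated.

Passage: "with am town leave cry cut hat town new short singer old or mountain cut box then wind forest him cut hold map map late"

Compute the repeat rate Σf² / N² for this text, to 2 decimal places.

0.06

Frequencies: cut:3, town:2, map:2, with:1, am:1, leave:1, cry:1, hat:1, new:1, short:1, singer:1, old:1, or:1, mountain:1, box:1, then:1, wind:1, forest:1, him:1, hold:1, … (1 more, each freq 1)
Σf² = 35; N² = 625
Repeat rate = 35 / 625 = 0.06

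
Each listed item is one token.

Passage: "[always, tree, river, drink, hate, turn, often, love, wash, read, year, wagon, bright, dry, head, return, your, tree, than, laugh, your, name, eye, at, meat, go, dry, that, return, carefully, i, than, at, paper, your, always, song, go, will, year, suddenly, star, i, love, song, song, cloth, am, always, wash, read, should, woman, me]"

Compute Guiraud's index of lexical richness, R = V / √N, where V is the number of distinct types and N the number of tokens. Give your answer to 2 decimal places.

5.04

N = 54, V = 37.
√N = 7.348469
R = 37 / 7.348469 = 5.04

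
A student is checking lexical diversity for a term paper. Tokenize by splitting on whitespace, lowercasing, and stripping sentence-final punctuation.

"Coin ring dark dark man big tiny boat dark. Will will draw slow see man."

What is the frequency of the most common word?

3

Frequencies: dark:3, man:2, will:2, coin:1, ring:1, big:1, tiny:1, boat:1, draw:1, slow:1, see:1
Most common: 'dark' with frequency 3.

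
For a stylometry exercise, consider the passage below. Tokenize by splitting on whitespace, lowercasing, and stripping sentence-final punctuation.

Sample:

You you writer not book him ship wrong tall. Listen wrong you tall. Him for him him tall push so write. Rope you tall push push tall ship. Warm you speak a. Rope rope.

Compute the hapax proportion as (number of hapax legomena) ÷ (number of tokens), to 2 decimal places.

0.29

Frequencies: you:5, tall:5, him:4, push:3, rope:3, ship:2, wrong:2, writer:1, not:1, book:1, listen:1, for:1, so:1, write:1, warm:1, speak:1, a:1
Hapax count = 10; token count = 34.
Ratio = 10 / 34 = 0.29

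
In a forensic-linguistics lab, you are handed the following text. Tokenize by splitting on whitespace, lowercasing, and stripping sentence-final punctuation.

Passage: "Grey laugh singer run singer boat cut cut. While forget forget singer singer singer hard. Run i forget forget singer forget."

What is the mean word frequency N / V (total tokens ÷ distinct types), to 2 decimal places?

2.10

N = 21 tokens, V = 10 types.
Mean frequency = N / V = 21 / 10 = 2.10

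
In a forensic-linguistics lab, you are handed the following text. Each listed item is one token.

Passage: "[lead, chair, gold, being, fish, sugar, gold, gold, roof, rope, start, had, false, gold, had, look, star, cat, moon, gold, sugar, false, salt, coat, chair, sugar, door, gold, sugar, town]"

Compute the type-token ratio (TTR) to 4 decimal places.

0.6333

N = 30 tokens, V = 19 types.
TTR = V / N = 19 / 30 = 0.6333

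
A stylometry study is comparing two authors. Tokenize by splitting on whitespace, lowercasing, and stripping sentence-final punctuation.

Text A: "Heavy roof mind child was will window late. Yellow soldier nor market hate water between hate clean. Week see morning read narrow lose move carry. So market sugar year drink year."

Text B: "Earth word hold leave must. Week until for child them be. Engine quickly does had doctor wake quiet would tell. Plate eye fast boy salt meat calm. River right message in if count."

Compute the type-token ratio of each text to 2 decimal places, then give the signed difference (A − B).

TTR(A) = 28/31 = 0.90
TTR(B) = 33/33 = 1.00
Difference = 0.90 − 1.00 = -0.10

-0.10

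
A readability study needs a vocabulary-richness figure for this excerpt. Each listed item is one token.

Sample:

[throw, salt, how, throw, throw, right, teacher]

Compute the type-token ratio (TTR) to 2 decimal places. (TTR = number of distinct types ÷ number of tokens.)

0.71

N = 7 tokens, V = 5 types.
TTR = V / N = 5 / 7 = 0.71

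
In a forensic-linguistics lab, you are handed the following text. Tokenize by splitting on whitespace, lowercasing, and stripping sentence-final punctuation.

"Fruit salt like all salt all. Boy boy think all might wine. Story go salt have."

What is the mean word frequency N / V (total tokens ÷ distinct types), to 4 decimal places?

1.4545

N = 16 tokens, V = 11 types.
Mean frequency = N / V = 16 / 11 = 1.4545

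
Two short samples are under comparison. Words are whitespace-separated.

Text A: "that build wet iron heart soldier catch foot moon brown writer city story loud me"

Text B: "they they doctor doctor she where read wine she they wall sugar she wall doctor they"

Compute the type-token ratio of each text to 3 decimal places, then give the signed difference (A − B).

0.500

TTR(A) = 15/15 = 1.000
TTR(B) = 8/16 = 0.500
Difference = 1.000 − 0.500 = 0.500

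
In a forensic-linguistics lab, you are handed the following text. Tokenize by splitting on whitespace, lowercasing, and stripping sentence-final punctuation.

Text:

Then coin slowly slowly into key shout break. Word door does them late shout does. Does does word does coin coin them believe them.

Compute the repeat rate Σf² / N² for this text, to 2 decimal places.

0.11

Frequencies: does:5, coin:3, them:3, slowly:2, shout:2, word:2, then:1, into:1, key:1, break:1, door:1, late:1, believe:1
Σf² = 62; N² = 576
Repeat rate = 62 / 576 = 0.11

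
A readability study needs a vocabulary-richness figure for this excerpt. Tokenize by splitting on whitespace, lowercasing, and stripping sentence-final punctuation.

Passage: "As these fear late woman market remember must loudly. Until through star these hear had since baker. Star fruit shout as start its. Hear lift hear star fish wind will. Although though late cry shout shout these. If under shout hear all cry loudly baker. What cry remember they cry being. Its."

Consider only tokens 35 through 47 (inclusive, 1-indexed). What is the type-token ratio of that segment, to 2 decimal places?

0.77

Segment tokens 35–47: shout, shout, these, if, under, shout, hear, all, cry, loudly, baker, what, cry
Segment N = 13, segment V = 10.
TTR = 10 / 13 = 0.77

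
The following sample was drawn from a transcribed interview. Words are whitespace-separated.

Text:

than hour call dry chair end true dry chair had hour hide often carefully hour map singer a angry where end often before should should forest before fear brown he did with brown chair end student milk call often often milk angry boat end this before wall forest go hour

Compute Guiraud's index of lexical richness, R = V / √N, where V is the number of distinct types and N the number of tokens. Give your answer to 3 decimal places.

N = 50, V = 30.
√N = 7.071068
R = 30 / 7.071068 = 4.243

4.243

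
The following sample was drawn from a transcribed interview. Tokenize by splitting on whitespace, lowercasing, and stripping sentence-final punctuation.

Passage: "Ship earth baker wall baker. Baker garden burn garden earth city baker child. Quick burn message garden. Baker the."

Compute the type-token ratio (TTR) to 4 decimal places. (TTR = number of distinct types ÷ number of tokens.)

N = 19 tokens, V = 11 types.
TTR = V / N = 11 / 19 = 0.5789

0.5789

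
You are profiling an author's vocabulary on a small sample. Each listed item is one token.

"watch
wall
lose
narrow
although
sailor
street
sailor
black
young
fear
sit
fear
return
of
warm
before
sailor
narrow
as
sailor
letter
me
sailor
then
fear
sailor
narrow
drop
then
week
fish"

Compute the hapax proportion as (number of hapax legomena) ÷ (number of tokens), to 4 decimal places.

0.5625

Frequencies: sailor:6, narrow:3, fear:3, then:2, watch:1, wall:1, lose:1, although:1, street:1, black:1, young:1, sit:1, return:1, of:1, warm:1, before:1, as:1, letter:1, me:1, drop:1, … (2 more, each freq 1)
Hapax count = 18; token count = 32.
Ratio = 18 / 32 = 0.5625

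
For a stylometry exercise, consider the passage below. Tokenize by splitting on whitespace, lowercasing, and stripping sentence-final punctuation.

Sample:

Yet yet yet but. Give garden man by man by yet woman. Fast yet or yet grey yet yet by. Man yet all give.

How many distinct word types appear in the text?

11

Distinct types: {all, but, by, fast, garden, give, grey, man, or, woman, yet}
V = 11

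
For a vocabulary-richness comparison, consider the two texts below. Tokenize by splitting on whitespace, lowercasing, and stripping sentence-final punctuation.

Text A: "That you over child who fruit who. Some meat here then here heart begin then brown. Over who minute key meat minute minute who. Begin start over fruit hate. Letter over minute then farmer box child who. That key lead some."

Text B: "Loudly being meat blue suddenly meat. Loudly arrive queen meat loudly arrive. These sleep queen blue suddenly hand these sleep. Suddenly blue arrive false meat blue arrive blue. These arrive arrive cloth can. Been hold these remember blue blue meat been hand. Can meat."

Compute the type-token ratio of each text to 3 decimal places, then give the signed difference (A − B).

TTR(A) = 21/41 = 0.512
TTR(B) = 16/44 = 0.364
Difference = 0.512 − 0.364 = 0.148

0.148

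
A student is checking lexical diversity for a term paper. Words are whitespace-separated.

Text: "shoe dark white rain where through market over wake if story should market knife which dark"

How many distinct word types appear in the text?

14

Distinct types: {dark, if, knife, market, over, rain, shoe, should, story, through, wake, where, which, white}
V = 14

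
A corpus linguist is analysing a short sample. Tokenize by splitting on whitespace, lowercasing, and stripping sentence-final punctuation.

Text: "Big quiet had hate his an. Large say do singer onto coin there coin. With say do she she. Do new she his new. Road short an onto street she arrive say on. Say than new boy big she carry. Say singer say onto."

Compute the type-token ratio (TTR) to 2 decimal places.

N = 44 tokens, V = 24 types.
TTR = V / N = 24 / 44 = 0.55

0.55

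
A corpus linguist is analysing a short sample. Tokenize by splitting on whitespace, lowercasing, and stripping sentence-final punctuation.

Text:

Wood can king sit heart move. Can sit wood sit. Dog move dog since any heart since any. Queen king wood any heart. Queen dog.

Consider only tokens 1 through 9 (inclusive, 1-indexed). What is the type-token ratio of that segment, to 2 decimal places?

0.67

Segment tokens 1–9: wood, can, king, sit, heart, move, can, sit, wood
Segment N = 9, segment V = 6.
TTR = 6 / 9 = 0.67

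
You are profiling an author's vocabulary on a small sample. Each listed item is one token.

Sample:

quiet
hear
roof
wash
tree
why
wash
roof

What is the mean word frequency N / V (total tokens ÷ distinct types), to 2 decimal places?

1.33

N = 8 tokens, V = 6 types.
Mean frequency = N / V = 8 / 6 = 1.33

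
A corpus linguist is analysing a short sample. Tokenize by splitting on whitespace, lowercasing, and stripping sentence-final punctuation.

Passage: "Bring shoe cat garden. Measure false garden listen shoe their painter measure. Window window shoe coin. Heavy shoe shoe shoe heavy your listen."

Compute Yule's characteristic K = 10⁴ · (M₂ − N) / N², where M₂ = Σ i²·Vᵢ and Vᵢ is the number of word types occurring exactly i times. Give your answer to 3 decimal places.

756.144

Frequencies: shoe:6, garden:2, measure:2, listen:2, window:2, heavy:2, bring:1, cat:1, false:1, their:1, painter:1, coin:1, your:1
N = 23. Frequency spectrum: V_1=7, V_2=5, V_6=1
M₂ = 1²·7 + 2²·5 + 6²·1 = 63
K = 10000 × (63 − 23) / 23² = 756.144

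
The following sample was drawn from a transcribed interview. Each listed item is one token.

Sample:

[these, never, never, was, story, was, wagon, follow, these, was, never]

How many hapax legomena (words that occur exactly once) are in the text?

3

Frequencies: never:3, was:3, these:2, story:1, wagon:1, follow:1
Hapax (freq=1): follow, story, wagon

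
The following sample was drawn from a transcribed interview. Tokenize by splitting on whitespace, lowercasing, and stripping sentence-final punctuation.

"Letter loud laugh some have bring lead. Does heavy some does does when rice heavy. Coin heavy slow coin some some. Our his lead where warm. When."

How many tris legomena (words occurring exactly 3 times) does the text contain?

Frequencies: some:4, does:3, heavy:3, lead:2, when:2, coin:2, letter:1, loud:1, laugh:1, have:1, bring:1, rice:1, slow:1, our:1, his:1, where:1, warm:1
Words with frequency 3: does, heavy

2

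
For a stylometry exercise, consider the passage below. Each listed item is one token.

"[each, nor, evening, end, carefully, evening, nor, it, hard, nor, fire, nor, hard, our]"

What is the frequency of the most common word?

Frequencies: nor:4, evening:2, hard:2, each:1, end:1, carefully:1, it:1, fire:1, our:1
Most common: 'nor' with frequency 4.

4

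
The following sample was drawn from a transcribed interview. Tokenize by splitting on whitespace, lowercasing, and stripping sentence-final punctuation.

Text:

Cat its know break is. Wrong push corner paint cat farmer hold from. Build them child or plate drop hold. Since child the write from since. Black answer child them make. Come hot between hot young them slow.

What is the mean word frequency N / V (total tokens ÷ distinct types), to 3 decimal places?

1.310

N = 38 tokens, V = 29 types.
Mean frequency = N / V = 38 / 29 = 1.310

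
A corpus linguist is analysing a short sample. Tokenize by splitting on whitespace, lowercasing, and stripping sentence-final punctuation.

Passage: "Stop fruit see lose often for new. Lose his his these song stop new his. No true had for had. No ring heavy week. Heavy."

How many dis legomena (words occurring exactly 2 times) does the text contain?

7

Frequencies: his:3, stop:2, lose:2, for:2, new:2, no:2, had:2, heavy:2, fruit:1, see:1, often:1, these:1, song:1, true:1, ring:1, week:1
Words with frequency 2: for, had, heavy, lose, new, no, stop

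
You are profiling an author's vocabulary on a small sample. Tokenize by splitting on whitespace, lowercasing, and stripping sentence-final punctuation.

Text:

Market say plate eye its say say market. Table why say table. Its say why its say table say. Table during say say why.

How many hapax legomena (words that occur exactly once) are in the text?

3

Frequencies: say:9, table:4, its:3, why:3, market:2, plate:1, eye:1, during:1
Hapax (freq=1): during, eye, plate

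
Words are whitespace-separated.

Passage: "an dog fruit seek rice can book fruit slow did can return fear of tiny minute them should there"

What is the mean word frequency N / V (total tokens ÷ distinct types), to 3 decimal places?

1.118

N = 19 tokens, V = 17 types.
Mean frequency = N / V = 19 / 17 = 1.118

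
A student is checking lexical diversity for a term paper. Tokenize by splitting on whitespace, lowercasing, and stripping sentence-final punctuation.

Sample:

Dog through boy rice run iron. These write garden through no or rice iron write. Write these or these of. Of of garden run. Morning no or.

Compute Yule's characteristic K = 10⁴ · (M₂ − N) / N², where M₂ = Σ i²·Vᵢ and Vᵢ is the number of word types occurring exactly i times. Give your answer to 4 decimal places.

Frequencies: these:3, write:3, or:3, of:3, through:2, rice:2, run:2, iron:2, garden:2, no:2, dog:1, boy:1, morning:1
N = 27. Frequency spectrum: V_1=3, V_2=6, V_3=4
M₂ = 1²·3 + 2²·6 + 3²·4 = 63
K = 10000 × (63 − 27) / 27² = 493.8272

493.8272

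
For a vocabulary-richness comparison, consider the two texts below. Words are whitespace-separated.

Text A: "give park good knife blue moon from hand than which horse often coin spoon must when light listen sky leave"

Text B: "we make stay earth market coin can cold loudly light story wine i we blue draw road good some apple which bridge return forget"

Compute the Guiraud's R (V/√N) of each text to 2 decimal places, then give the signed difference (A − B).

-0.22

A: V=20, N=20, R=4.47
B: V=23, N=24, R=4.69
Difference = 4.47 − 4.69 = -0.22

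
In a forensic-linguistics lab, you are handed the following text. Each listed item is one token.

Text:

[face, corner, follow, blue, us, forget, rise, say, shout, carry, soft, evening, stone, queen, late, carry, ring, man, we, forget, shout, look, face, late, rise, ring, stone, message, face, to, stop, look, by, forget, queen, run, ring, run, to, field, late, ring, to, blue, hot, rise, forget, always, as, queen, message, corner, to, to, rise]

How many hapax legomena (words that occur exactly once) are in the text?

Frequencies: to:5, forget:4, rise:4, ring:4, face:3, queen:3, late:3, corner:2, blue:2, shout:2, carry:2, stone:2, look:2, message:2, run:2, follow:1, us:1, say:1, soft:1, evening:1, … (8 more, each freq 1)
Hapax (freq=1): always, as, by, evening, field, follow, hot, man, say, soft, stop, us, we

13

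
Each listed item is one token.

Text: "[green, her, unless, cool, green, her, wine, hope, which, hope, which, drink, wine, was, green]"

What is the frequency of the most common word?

3

Frequencies: green:3, her:2, wine:2, hope:2, which:2, unless:1, cool:1, drink:1, was:1
Most common: 'green' with frequency 3.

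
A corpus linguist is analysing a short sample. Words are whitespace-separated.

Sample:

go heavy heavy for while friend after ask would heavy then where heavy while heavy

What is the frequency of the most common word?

5

Frequencies: heavy:5, while:2, go:1, for:1, friend:1, after:1, ask:1, would:1, then:1, where:1
Most common: 'heavy' with frequency 5.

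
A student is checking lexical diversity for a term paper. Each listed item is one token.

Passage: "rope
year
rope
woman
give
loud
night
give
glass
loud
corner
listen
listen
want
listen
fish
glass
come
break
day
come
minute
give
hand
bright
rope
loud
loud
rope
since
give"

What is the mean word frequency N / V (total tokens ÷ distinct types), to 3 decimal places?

N = 31 tokens, V = 18 types.
Mean frequency = N / V = 31 / 18 = 1.722

1.722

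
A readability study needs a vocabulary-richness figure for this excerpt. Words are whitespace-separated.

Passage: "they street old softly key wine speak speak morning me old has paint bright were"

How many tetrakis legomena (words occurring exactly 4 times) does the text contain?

0

Frequencies: old:2, speak:2, they:1, street:1, softly:1, key:1, wine:1, morning:1, me:1, has:1, paint:1, bright:1, were:1
Words with frequency 4: (none)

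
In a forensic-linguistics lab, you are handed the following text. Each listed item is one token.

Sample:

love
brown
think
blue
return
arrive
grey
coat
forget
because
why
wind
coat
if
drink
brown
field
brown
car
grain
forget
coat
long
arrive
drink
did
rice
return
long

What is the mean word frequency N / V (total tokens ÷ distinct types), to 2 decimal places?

N = 29 tokens, V = 20 types.
Mean frequency = N / V = 29 / 20 = 1.45

1.45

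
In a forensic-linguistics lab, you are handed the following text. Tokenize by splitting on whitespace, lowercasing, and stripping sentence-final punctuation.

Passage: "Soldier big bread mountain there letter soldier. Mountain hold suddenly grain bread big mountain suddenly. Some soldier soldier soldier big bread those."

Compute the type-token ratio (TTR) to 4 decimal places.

0.5000

N = 22 tokens, V = 11 types.
TTR = V / N = 11 / 22 = 0.5000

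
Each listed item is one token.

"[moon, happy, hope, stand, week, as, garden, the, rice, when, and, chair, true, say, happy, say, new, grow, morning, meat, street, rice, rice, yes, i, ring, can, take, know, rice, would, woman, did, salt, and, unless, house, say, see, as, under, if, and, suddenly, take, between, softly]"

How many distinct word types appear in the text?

37

Distinct types: {and, as, between, can, chair, did, garden, grow, happy, hope, house, i, if, know, meat, moon, morning, new, rice, ring, salt, say, see, softly, stand, street, suddenly, take, the, true, under, unless, week, when, woman, would, yes}
V = 37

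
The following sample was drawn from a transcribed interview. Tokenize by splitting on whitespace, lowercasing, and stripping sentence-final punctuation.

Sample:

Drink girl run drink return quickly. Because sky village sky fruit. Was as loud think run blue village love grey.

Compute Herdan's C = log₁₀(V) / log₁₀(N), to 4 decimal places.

N = 20, V = 16.
log₁₀(V) = 1.204120, log₁₀(N) = 1.301030
C = 1.204120 / 1.301030 = 0.9255

0.9255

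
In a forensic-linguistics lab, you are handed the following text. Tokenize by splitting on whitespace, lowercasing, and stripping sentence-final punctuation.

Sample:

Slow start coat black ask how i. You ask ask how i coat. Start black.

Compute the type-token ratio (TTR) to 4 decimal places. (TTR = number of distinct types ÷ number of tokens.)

N = 15 tokens, V = 8 types.
TTR = V / N = 8 / 15 = 0.5333

0.5333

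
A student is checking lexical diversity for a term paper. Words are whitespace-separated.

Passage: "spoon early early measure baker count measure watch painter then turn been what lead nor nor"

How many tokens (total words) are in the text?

Tokens: spoon, early, early, measure, baker, count, measure, watch, painter, then, turn, been, what, lead, nor, nor
N = 16

16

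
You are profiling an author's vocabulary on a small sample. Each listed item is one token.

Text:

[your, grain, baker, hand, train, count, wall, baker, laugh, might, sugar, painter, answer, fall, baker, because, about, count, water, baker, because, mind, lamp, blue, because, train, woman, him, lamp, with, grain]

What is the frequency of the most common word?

Frequencies: baker:4, because:3, grain:2, train:2, count:2, lamp:2, your:1, hand:1, wall:1, laugh:1, might:1, sugar:1, painter:1, answer:1, fall:1, about:1, water:1, mind:1, blue:1, woman:1, … (2 more, each freq 1)
Most common: 'baker' with frequency 4.

4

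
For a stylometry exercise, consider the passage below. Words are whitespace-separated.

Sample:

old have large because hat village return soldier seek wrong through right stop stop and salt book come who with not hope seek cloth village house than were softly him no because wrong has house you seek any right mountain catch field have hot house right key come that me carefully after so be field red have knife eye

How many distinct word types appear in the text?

45

Distinct types: {after, and, any, be, because, book, carefully, catch, cloth, come, eye, field, has, hat, have, him, hope, hot, house, key, knife, large, me, mountain, no, not, old, red, return, right, salt, seek, so, softly, soldier, stop, than, that, through, village, were, who, with, wrong, you}
V = 45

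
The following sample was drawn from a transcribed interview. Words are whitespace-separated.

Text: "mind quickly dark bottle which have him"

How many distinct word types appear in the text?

7

Distinct types: {bottle, dark, have, him, mind, quickly, which}
V = 7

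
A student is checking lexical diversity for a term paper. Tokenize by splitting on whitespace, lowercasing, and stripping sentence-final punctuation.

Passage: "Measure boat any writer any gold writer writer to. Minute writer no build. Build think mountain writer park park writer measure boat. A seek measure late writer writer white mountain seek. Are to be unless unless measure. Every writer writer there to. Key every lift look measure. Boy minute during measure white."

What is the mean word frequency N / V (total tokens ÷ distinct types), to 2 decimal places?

2.00

N = 52 tokens, V = 26 types.
Mean frequency = N / V = 52 / 26 = 2.00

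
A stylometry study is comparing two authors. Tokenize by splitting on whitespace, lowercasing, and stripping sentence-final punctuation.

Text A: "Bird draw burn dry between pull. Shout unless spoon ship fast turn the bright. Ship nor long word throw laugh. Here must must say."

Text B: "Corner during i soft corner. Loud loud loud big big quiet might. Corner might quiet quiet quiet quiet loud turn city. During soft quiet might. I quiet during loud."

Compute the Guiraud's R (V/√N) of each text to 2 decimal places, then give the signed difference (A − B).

2.63

A: V=22, N=24, R=4.49
B: V=10, N=29, R=1.86
Difference = 4.49 − 1.86 = 2.63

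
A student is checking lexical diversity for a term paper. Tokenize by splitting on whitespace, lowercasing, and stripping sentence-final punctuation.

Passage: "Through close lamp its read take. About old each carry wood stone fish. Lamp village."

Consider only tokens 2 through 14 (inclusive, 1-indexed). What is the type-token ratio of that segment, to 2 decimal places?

Segment tokens 2–14: close, lamp, its, read, take, about, old, each, carry, wood, stone, fish, lamp
Segment N = 13, segment V = 12.
TTR = 12 / 13 = 0.92

0.92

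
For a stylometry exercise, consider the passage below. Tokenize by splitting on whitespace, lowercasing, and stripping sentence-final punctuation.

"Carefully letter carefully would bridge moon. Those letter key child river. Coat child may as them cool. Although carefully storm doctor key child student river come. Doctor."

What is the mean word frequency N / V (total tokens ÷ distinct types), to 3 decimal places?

N = 27 tokens, V = 19 types.
Mean frequency = N / V = 27 / 19 = 1.421

1.421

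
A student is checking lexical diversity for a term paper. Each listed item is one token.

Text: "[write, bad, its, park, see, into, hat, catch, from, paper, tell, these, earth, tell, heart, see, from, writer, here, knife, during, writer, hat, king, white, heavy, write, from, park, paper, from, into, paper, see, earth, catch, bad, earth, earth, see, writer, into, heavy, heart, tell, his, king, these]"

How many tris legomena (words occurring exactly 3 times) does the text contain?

Frequencies: see:4, from:4, earth:4, into:3, paper:3, tell:3, writer:3, write:2, bad:2, park:2, hat:2, catch:2, these:2, heart:2, king:2, heavy:2, its:1, here:1, knife:1, during:1, … (2 more, each freq 1)
Words with frequency 3: into, paper, tell, writer

4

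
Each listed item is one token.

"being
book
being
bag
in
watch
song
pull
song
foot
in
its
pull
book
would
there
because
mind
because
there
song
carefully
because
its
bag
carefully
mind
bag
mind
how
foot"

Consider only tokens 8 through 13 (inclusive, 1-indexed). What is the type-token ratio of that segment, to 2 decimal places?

0.83

Segment tokens 8–13: pull, song, foot, in, its, pull
Segment N = 6, segment V = 5.
TTR = 5 / 6 = 0.83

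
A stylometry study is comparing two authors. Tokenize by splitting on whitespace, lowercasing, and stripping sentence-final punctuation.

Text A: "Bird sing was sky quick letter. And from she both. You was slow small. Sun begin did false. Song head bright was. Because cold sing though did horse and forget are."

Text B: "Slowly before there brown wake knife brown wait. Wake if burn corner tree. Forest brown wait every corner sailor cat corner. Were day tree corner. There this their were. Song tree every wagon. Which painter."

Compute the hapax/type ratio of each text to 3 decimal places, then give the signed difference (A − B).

0.194

A: hapax=22, V=26, ratio=0.846
B: hapax=15, V=23, ratio=0.652
Difference = 0.846 − 0.652 = 0.194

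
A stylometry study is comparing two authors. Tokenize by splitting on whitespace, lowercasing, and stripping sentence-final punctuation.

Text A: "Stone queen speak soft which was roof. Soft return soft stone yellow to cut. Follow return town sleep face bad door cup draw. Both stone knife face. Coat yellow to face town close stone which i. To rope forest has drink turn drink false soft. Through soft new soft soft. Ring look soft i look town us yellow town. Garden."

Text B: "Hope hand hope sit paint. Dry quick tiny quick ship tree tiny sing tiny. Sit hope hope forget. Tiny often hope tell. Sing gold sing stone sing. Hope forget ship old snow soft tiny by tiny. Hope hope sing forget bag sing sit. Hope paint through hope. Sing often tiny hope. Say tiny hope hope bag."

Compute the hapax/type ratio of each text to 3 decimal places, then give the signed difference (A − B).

0.149

A: hapax=25, V=36, ratio=0.694
B: hapax=12, V=22, ratio=0.545
Difference = 0.694 − 0.545 = 0.149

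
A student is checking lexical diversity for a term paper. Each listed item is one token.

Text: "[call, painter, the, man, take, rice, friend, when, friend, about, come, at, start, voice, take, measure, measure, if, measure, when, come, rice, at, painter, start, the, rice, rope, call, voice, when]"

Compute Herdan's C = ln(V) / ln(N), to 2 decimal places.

0.81

N = 31, V = 16.
ln(V) = 2.772589, ln(N) = 3.433987
C = 2.772589 / 3.433987 = 0.81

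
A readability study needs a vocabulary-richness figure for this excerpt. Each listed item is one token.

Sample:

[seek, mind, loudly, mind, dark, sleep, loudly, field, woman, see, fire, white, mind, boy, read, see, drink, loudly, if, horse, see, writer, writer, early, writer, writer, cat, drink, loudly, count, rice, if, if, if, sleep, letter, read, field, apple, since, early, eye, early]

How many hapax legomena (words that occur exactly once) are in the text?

Frequencies: loudly:4, if:4, writer:4, mind:3, see:3, early:3, sleep:2, field:2, read:2, drink:2, seek:1, dark:1, woman:1, fire:1, white:1, boy:1, horse:1, cat:1, count:1, rice:1, … (4 more, each freq 1)
Hapax (freq=1): apple, boy, cat, count, dark, eye, fire, horse, letter, rice, seek, since, white, woman

14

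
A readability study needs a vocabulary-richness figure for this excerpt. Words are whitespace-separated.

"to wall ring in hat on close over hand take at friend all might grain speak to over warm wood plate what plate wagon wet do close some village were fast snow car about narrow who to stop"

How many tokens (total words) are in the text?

38

Tokens: to, wall, ring, in, hat, on, close, over, hand, take, at, friend, all, might, grain, speak, to, over, warm, wood, plate, what, plate, wagon, wet, do, close, some, village, were, fast, snow, car, about, narrow, who, to, stop
N = 38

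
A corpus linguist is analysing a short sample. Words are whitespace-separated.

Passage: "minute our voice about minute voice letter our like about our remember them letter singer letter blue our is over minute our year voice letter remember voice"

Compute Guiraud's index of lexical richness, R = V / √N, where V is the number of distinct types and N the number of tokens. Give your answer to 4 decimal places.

2.5019

N = 27, V = 13.
√N = 5.196152
R = 13 / 5.196152 = 2.5019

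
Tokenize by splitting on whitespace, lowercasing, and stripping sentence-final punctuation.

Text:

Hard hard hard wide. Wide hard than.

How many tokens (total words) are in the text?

7

Tokens: hard, hard, hard, wide, wide, hard, than
N = 7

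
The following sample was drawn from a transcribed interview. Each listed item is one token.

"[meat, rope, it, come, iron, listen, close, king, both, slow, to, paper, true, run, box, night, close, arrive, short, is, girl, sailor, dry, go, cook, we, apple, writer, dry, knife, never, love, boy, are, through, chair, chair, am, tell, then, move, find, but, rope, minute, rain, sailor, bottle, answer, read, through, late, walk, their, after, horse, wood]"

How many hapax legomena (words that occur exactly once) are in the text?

Frequencies: rope:2, close:2, sailor:2, dry:2, through:2, chair:2, meat:1, it:1, come:1, iron:1, listen:1, king:1, both:1, slow:1, to:1, paper:1, true:1, run:1, box:1, night:1, … (31 more, each freq 1)
Hapax (freq=1): after, am, answer, apple, are, arrive, both, bottle, box, boy, but, come, cook, find, girl, go, horse, iron, is, it, king, knife, late, listen, love, meat, minute, move, never, night, paper, rain, read, run, short, slow, tell, their, then, to, true, walk, we, wood, writer

45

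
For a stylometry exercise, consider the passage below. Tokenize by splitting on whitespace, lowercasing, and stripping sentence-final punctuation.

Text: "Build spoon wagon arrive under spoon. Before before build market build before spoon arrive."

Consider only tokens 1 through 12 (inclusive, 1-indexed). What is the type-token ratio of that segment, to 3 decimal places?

0.583

Segment tokens 1–12: build, spoon, wagon, arrive, under, spoon, before, before, build, market, build, before
Segment N = 12, segment V = 7.
TTR = 7 / 12 = 0.583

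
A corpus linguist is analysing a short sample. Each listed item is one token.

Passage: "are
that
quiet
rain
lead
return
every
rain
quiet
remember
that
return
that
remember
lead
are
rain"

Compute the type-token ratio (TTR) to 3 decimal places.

0.471

N = 17 tokens, V = 8 types.
TTR = V / N = 8 / 17 = 0.471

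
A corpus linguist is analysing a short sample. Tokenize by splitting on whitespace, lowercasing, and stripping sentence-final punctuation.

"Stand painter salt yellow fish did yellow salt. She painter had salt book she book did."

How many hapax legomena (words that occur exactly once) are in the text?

3

Frequencies: salt:3, painter:2, yellow:2, did:2, she:2, book:2, stand:1, fish:1, had:1
Hapax (freq=1): fish, had, stand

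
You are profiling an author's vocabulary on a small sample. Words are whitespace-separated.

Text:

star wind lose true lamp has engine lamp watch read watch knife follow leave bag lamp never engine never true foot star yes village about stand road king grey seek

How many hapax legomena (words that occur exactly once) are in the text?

17

Frequencies: lamp:3, star:2, true:2, engine:2, watch:2, never:2, wind:1, lose:1, has:1, read:1, knife:1, follow:1, leave:1, bag:1, foot:1, yes:1, village:1, about:1, stand:1, road:1, … (3 more, each freq 1)
Hapax (freq=1): about, bag, follow, foot, grey, has, king, knife, leave, lose, read, road, seek, stand, village, wind, yes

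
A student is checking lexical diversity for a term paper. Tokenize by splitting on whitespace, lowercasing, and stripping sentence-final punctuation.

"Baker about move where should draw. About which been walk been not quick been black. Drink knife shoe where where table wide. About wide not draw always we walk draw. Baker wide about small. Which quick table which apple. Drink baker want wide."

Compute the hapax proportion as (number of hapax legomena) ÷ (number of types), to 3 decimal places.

0.455

Frequencies: about:4, wide:4, baker:3, where:3, draw:3, which:3, been:3, walk:2, not:2, quick:2, drink:2, table:2, move:1, should:1, black:1, knife:1, shoe:1, always:1, we:1, small:1, … (2 more, each freq 1)
Hapax count = 10; type count = 22.
Ratio = 10 / 22 = 0.455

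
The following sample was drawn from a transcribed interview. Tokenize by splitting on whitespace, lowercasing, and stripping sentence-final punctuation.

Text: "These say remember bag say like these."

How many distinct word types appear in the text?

Distinct types: {bag, like, remember, say, these}
V = 5

5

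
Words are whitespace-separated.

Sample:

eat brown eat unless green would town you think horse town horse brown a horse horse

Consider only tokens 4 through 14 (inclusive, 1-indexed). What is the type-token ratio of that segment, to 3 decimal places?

Segment tokens 4–14: unless, green, would, town, you, think, horse, town, horse, brown, a
Segment N = 11, segment V = 9.
TTR = 9 / 11 = 0.818

0.818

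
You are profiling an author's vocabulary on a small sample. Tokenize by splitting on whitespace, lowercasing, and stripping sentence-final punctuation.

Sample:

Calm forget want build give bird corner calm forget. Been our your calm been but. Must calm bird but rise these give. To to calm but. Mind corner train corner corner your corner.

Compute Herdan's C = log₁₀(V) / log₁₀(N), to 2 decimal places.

0.81

N = 33, V = 17.
log₁₀(V) = 1.230449, log₁₀(N) = 1.518514
C = 1.230449 / 1.518514 = 0.81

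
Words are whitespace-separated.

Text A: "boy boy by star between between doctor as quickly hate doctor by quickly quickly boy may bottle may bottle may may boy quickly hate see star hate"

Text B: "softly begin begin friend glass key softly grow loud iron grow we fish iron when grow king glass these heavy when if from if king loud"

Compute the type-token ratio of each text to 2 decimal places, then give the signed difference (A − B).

TTR(A) = 11/27 = 0.41
TTR(B) = 16/26 = 0.62
Difference = 0.41 − 0.62 = -0.21

-0.21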